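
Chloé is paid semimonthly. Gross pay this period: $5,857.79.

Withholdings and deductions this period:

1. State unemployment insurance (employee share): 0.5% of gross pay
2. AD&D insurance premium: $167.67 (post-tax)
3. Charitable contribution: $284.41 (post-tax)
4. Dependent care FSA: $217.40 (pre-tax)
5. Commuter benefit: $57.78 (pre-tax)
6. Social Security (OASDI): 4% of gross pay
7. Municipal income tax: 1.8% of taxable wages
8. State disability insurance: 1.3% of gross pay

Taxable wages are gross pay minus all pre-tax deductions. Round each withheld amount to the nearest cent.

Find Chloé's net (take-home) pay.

$4,690.29

Dependent care FSA: $217.40
Commuter benefit: $57.78
Pre-tax total = $217.40 + $57.78 = $275.18
Taxable wages = $5,857.79 − $275.18 = $5,582.61
Municipal income tax: $5,582.61 × 0.018 = $100.49
State disability insurance: $5,857.79 × 0.013 = $76.15
Social Security (OASDI): $5,857.79 × 0.04 = $234.31
State unemployment insurance (employee share): $5,857.79 × 0.005 = $29.29
AD&D insurance premium: $167.67
Charitable contribution: $284.41
Total deductions = $217.40 + $57.78 + $100.49 + $76.15 + $234.31 + $29.29 + $167.67 + $284.41 = $1,167.50
Net pay = $5,857.79 − $1,167.50 = $4,690.29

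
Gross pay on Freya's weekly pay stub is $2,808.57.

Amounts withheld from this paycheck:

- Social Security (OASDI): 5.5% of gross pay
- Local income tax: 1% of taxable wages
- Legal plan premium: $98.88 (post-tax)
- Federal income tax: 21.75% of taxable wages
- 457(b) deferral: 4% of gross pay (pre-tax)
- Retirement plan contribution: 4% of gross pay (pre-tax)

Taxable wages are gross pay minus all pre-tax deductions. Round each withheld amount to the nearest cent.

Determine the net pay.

$1,742.70

Retirement plan contribution: $2,808.57 × 0.04 = $112.34
457(b) deferral: $2,808.57 × 0.04 = $112.34
Pre-tax total = $112.34 + $112.34 = $224.68
Taxable wages = $2,808.57 − $224.68 = $2,583.89
Federal income tax: $2,583.89 × 0.2175 = $562.00
Local income tax: $2,583.89 × 0.01 = $25.84
Social Security (OASDI): $2,808.57 × 0.055 = $154.47
Legal plan premium: $98.88
Total deductions = $112.34 + $112.34 + $562.00 + $25.84 + $154.47 + $98.88 = $1,065.87
Net pay = $2,808.57 − $1,065.87 = $1,742.70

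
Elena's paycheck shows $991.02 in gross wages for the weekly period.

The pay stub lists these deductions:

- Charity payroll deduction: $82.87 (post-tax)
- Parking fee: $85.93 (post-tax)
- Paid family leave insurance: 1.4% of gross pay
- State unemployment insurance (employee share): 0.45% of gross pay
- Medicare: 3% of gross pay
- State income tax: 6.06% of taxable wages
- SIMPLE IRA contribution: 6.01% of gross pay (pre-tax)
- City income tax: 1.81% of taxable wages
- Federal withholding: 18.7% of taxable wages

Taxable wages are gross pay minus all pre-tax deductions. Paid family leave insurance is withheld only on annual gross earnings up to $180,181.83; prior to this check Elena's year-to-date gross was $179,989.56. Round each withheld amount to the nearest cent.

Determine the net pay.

SIMPLE IRA contribution: $991.02 × 0.0601 = $59.56
Taxable wages = $991.02 − $59.56 = $931.46
City income tax: $931.46 × 0.0181 = $16.86
State income tax: $931.46 × 0.0606 = $56.45
Federal withholding: $931.46 × 0.187 = $174.18
Paid family leave insurance: only $180,181.83 − $179,989.56 = $192.27 of this check is subject → $192.27 × 0.014 = $2.69
State unemployment insurance (employee share): $991.02 × 0.0045 = $4.46
Medicare: $991.02 × 0.03 = $29.73
Parking fee: $85.93
Charity payroll deduction: $82.87
Total deductions = $59.56 + $16.86 + $56.45 + $174.18 + $2.69 + $4.46 + $29.73 + $85.93 + $82.87 = $512.73
Net pay = $991.02 − $512.73 = $478.29

$478.29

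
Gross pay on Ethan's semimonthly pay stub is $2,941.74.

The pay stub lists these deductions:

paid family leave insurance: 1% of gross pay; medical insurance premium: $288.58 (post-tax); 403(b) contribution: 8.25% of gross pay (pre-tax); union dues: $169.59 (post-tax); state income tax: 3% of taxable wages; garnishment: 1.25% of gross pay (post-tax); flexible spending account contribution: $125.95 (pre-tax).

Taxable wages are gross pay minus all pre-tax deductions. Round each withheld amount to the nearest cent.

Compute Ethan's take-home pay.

$1,971.55

Flexible spending account contribution: $125.95
403(b) contribution: $2,941.74 × 0.0825 = $242.69
Pre-tax total = $125.95 + $242.69 = $368.64
Taxable wages = $2,941.74 − $368.64 = $2,573.10
State income tax: $2,573.10 × 0.03 = $77.19
Paid family leave insurance: $2,941.74 × 0.01 = $29.42
Medical insurance premium: $288.58
Garnishment: $2,941.74 × 0.0125 = $36.77
Union dues: $169.59
Total deductions = $125.95 + $242.69 + $77.19 + $29.42 + $288.58 + $36.77 + $169.59 = $970.19
Net pay = $2,941.74 − $970.19 = $1,971.55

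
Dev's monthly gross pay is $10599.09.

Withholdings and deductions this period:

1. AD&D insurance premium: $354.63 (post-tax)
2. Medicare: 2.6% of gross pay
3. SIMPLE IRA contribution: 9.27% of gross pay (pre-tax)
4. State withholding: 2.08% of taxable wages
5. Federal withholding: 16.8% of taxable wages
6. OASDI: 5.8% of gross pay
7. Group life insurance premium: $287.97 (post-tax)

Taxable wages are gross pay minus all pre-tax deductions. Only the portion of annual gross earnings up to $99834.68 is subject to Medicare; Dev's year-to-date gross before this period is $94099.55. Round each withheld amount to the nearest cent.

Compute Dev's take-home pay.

SIMPLE IRA contribution: $10599.09 × 0.0927 = $982.54
Taxable wages = $10599.09 − $982.54 = $9616.55
Federal withholding: $9616.55 × 0.168 = $1615.58
State withholding: $9616.55 × 0.0208 = $200.02
OASDI: $10599.09 × 0.058 = $614.75
Medicare: only $99834.68 − $94099.55 = $5735.13 of this check is subject → $5735.13 × 0.026 = $149.11
AD&D insurance premium: $354.63
Group life insurance premium: $287.97
Total deductions = $982.54 + $1615.58 + $200.02 + $614.75 + $149.11 + $354.63 + $287.97 = $4204.60
Net pay = $10599.09 − $4204.60 = $6394.49

$6394.49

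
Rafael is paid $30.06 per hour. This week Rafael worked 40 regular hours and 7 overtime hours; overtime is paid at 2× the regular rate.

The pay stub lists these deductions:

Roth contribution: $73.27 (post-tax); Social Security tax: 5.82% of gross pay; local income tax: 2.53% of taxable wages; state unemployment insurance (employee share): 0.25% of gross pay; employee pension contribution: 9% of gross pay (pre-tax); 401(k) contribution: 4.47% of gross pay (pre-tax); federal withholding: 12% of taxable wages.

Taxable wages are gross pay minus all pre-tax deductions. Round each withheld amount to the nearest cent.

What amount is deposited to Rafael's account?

Regular pay: 40 × $30.06 = $1,202.40
Overtime pay: 7 × $30.06 × 2 = $420.84
Gross pay = $1,202.40 + $420.84 = $1,623.24
Employee pension contribution: $1,623.24 × 0.09 = $146.09
401(k) contribution: $1,623.24 × 0.0447 = $72.56
Pre-tax total = $146.09 + $72.56 = $218.65
Taxable wages = $1,623.24 − $218.65 = $1,404.59
Federal withholding: $1,404.59 × 0.12 = $168.55
Local income tax: $1,404.59 × 0.0253 = $35.54
Social Security tax: $1,623.24 × 0.0582 = $94.47
State unemployment insurance (employee share): $1,623.24 × 0.0025 = $4.06
Roth contribution: $73.27
Total deductions = $146.09 + $72.56 + $168.55 + $35.54 + $94.47 + $4.06 + $73.27 = $594.54
Net pay = $1,623.24 − $594.54 = $1,028.70

$1,028.70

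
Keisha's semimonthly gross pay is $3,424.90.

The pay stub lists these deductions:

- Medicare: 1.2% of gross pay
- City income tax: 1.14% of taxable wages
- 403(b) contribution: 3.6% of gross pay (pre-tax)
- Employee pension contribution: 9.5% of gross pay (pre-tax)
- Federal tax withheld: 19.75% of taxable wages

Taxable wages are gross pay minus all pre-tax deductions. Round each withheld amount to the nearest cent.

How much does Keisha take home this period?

$2,313.39

403(b) contribution: $3,424.90 × 0.036 = $123.30
Employee pension contribution: $3,424.90 × 0.095 = $325.37
Pre-tax total = $123.30 + $325.37 = $448.67
Taxable wages = $3,424.90 − $448.67 = $2,976.23
Federal tax withheld: $2,976.23 × 0.1975 = $587.81
City income tax: $2,976.23 × 0.0114 = $33.93
Medicare: $3,424.90 × 0.012 = $41.10
Total deductions = $123.30 + $325.37 + $587.81 + $33.93 + $41.10 = $1,111.51
Net pay = $3,424.90 − $1,111.51 = $2,313.39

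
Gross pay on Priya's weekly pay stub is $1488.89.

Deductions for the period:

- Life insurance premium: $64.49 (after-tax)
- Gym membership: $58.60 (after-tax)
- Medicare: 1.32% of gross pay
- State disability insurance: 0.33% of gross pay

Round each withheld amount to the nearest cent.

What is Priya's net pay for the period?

$1341.24

State disability insurance: $1488.89 × 0.0033 = $4.91
Medicare: $1488.89 × 0.0132 = $19.65
Life insurance premium: $64.49
Gym membership: $58.60
Total deductions = $4.91 + $19.65 + $64.49 + $58.60 = $147.65
Net pay = $1488.89 − $147.65 = $1341.24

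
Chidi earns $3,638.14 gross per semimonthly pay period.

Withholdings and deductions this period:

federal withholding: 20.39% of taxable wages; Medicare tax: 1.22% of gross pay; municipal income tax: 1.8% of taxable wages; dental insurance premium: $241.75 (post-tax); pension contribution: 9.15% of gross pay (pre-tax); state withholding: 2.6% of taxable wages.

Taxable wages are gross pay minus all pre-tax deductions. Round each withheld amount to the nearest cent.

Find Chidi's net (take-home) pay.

$2,199.74

Pension contribution: $3,638.14 × 0.0915 = $332.89
Taxable wages = $3,638.14 − $332.89 = $3,305.25
Municipal income tax: $3,305.25 × 0.018 = $59.49
State withholding: $3,305.25 × 0.026 = $85.94
Federal withholding: $3,305.25 × 0.2039 = $673.94
Medicare tax: $3,638.14 × 0.0122 = $44.39
Dental insurance premium: $241.75
Total deductions = $332.89 + $59.49 + $85.94 + $673.94 + $44.39 + $241.75 = $1,438.40
Net pay = $3,638.14 − $1,438.40 = $2,199.74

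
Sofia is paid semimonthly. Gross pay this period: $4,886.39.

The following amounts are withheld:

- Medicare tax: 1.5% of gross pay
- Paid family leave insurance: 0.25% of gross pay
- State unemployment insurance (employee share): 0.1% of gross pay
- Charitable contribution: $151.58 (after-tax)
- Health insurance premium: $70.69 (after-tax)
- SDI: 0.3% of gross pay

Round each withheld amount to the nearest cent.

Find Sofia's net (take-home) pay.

SDI: $4,886.39 × 0.003 = $14.66
Medicare tax: $4,886.39 × 0.015 = $73.30
State unemployment insurance (employee share): $4,886.39 × 0.001 = $4.89
Paid family leave insurance: $4,886.39 × 0.0025 = $12.22
Health insurance premium: $70.69
Charitable contribution: $151.58
Total deductions = $14.66 + $73.30 + $4.89 + $12.22 + $70.69 + $151.58 = $327.34
Net pay = $4,886.39 − $327.34 = $4,559.05

$4,559.05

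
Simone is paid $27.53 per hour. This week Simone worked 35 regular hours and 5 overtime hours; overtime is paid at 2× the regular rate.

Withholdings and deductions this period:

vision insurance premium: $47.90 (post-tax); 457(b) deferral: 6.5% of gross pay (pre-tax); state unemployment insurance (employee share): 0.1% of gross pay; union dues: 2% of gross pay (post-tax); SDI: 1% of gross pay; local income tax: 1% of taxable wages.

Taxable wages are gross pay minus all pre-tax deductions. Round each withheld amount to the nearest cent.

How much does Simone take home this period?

$1,060.43

Regular pay: 35 × $27.53 = $963.55
Overtime pay: 5 × $27.53 × 2 = $275.30
Gross pay = $963.55 + $275.30 = $1,238.85
457(b) deferral: $1,238.85 × 0.065 = $80.53
Taxable wages = $1,238.85 − $80.53 = $1,158.32
Local income tax: $1,158.32 × 0.01 = $11.58
State unemployment insurance (employee share): $1,238.85 × 0.001 = $1.24
SDI: $1,238.85 × 0.01 = $12.39
Union dues: $1,238.85 × 0.02 = $24.78
Vision insurance premium: $47.90
Total deductions = $80.53 + $11.58 + $1.24 + $12.39 + $24.78 + $47.90 = $178.42
Net pay = $1,238.85 − $178.42 = $1,060.43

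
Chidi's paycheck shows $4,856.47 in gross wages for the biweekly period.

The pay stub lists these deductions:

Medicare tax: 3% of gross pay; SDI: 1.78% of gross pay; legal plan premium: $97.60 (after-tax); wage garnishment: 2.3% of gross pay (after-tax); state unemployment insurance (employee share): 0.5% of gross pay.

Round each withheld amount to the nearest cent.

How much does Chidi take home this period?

$4,390.75

State unemployment insurance (employee share): $4,856.47 × 0.005 = $24.28
Medicare tax: $4,856.47 × 0.03 = $145.69
SDI: $4,856.47 × 0.0178 = $86.45
Wage garnishment: $4,856.47 × 0.023 = $111.70
Legal plan premium: $97.60
Total deductions = $24.28 + $145.69 + $86.45 + $111.70 + $97.60 = $465.72
Net pay = $4,856.47 − $465.72 = $4,390.75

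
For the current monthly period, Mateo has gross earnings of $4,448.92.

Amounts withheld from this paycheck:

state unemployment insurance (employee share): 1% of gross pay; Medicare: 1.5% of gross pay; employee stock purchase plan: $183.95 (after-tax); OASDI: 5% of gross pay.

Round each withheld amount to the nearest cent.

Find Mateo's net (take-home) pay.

State unemployment insurance (employee share): $4,448.92 × 0.01 = $44.49
OASDI: $4,448.92 × 0.05 = $222.45
Medicare: $4,448.92 × 0.015 = $66.73
Employee stock purchase plan: $183.95
Total deductions = $44.49 + $222.45 + $66.73 + $183.95 = $517.62
Net pay = $4,448.92 − $517.62 = $3,931.30

$3,931.30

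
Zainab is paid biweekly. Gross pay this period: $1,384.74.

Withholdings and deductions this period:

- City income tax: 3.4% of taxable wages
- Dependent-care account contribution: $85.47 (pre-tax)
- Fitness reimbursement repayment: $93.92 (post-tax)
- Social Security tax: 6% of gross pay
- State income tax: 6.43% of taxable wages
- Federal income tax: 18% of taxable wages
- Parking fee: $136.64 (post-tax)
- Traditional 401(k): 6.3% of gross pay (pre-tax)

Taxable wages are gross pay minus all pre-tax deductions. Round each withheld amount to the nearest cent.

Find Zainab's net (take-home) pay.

$561.08

Dependent-care account contribution: $85.47
Traditional 401(k): $1,384.74 × 0.063 = $87.24
Pre-tax total = $85.47 + $87.24 = $172.71
Taxable wages = $1,384.74 − $172.71 = $1,212.03
Federal income tax: $1,212.03 × 0.18 = $218.17
City income tax: $1,212.03 × 0.034 = $41.21
State income tax: $1,212.03 × 0.0643 = $77.93
Social Security tax: $1,384.74 × 0.06 = $83.08
Parking fee: $136.64
Fitness reimbursement repayment: $93.92
Total deductions = $85.47 + $87.24 + $218.17 + $41.21 + $77.93 + $83.08 + $136.64 + $93.92 = $823.66
Net pay = $1,384.74 − $823.66 = $561.08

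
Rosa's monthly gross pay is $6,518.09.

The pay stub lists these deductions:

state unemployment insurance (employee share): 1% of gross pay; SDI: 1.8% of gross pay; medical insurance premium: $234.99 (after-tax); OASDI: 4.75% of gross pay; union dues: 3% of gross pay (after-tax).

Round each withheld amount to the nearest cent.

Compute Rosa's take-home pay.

$5,595.44

OASDI: $6,518.09 × 0.0475 = $309.61
SDI: $6,518.09 × 0.018 = $117.33
State unemployment insurance (employee share): $6,518.09 × 0.01 = $65.18
Union dues: $6,518.09 × 0.03 = $195.54
Medical insurance premium: $234.99
Total deductions = $309.61 + $117.33 + $65.18 + $195.54 + $234.99 = $922.65
Net pay = $6,518.09 − $922.65 = $5,595.44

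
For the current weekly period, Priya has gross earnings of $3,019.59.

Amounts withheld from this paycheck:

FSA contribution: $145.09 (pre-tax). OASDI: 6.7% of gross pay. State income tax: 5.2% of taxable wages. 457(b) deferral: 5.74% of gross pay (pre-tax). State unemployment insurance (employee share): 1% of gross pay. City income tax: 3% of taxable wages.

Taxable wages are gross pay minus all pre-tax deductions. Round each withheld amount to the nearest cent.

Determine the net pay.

$2,247.17

457(b) deferral: $3,019.59 × 0.0574 = $173.32
FSA contribution: $145.09
Pre-tax total = $173.32 + $145.09 = $318.41
Taxable wages = $3,019.59 − $318.41 = $2,701.18
City income tax: $2,701.18 × 0.03 = $81.04
State income tax: $2,701.18 × 0.052 = $140.46
State unemployment insurance (employee share): $3,019.59 × 0.01 = $30.20
OASDI: $3,019.59 × 0.067 = $202.31
Total deductions = $173.32 + $145.09 + $81.04 + $140.46 + $30.20 + $202.31 = $772.42
Net pay = $3,019.59 − $772.42 = $2,247.17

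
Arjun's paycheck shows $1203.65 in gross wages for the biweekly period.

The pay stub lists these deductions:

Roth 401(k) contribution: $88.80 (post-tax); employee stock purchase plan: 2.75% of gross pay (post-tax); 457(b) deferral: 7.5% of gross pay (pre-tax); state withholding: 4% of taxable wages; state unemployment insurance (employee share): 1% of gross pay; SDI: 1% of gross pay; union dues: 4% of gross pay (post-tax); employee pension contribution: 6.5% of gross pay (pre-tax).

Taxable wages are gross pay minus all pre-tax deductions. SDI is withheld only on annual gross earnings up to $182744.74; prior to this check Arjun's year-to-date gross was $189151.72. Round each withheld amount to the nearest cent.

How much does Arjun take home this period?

$811.64

457(b) deferral: $1203.65 × 0.075 = $90.27
Employee pension contribution: $1203.65 × 0.065 = $78.24
Pre-tax total = $90.27 + $78.24 = $168.51
Taxable wages = $1203.65 − $168.51 = $1035.14
State withholding: $1035.14 × 0.04 = $41.41
SDI: annual cap $182744.74 already reached (YTD $189151.72), so $0.00
State unemployment insurance (employee share): $1203.65 × 0.01 = $12.04
Roth 401(k) contribution: $88.80
Employee stock purchase plan: $1203.65 × 0.0275 = $33.10
Union dues: $1203.65 × 0.04 = $48.15
Total deductions = $90.27 + $78.24 + $41.41 + $0.00 + $12.04 + $88.80 + $33.10 + $48.15 = $392.01
Net pay = $1203.65 − $392.01 = $811.64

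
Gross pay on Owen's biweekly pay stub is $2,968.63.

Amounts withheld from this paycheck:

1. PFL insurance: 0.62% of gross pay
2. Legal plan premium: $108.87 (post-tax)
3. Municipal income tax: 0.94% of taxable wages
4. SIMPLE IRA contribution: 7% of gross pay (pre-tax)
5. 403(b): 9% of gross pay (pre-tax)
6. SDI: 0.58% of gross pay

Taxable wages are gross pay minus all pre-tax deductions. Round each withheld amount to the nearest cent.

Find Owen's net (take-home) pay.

$2,325.71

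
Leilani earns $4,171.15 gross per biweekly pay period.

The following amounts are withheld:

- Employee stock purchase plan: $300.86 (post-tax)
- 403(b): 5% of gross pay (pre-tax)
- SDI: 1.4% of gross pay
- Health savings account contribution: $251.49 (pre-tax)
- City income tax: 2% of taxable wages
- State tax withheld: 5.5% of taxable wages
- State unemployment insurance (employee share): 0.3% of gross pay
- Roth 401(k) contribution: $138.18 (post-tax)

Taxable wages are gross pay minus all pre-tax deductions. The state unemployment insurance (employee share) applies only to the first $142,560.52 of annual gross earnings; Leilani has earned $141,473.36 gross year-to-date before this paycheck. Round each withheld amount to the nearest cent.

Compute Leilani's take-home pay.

403(b): $4,171.15 × 0.05 = $208.56
Health savings account contribution: $251.49
Pre-tax total = $208.56 + $251.49 = $460.05
Taxable wages = $4,171.15 − $460.05 = $3,711.10
City income tax: $3,711.10 × 0.02 = $74.22
State tax withheld: $3,711.10 × 0.055 = $204.11
SDI: $4,171.15 × 0.014 = $58.40
State unemployment insurance (employee share): only $142,560.52 − $141,473.36 = $1,087.16 of this check is subject → $1,087.16 × 0.003 = $3.26
Employee stock purchase plan: $300.86
Roth 401(k) contribution: $138.18
Total deductions = $208.56 + $251.49 + $74.22 + $204.11 + $58.40 + $3.26 + $300.86 + $138.18 = $1,239.08
Net pay = $4,171.15 − $1,239.08 = $2,932.07

$2,932.07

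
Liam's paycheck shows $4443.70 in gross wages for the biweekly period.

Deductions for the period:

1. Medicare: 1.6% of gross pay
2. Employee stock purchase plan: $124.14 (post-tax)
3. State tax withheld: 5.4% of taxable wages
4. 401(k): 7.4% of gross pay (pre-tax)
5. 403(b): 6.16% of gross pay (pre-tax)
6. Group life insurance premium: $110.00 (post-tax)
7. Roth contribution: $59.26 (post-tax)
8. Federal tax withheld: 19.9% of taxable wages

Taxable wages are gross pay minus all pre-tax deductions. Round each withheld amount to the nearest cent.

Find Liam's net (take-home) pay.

$2504.83

403(b): $4443.70 × 0.0616 = $273.73
401(k): $4443.70 × 0.074 = $328.83
Pre-tax total = $273.73 + $328.83 = $602.56
Taxable wages = $4443.70 − $602.56 = $3841.14
State tax withheld: $3841.14 × 0.054 = $207.42
Federal tax withheld: $3841.14 × 0.199 = $764.39
Medicare: $4443.70 × 0.016 = $71.10
Roth contribution: $59.26
Employee stock purchase plan: $124.14
Group life insurance premium: $110.00
Total deductions = $273.73 + $328.83 + $207.42 + $764.39 + $71.10 + $59.26 + $124.14 + $110.00 = $1938.87
Net pay = $4443.70 − $1938.87 = $2504.83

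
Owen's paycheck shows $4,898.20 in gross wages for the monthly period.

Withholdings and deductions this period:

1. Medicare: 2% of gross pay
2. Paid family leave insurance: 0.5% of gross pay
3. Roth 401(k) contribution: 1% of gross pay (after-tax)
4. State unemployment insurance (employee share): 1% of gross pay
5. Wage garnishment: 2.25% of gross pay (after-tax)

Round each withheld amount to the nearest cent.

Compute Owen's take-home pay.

State unemployment insurance (employee share): $4,898.20 × 0.01 = $48.98
Paid family leave insurance: $4,898.20 × 0.005 = $24.49
Medicare: $4,898.20 × 0.02 = $97.96
Wage garnishment: $4,898.20 × 0.0225 = $110.21
Roth 401(k) contribution: $4,898.20 × 0.01 = $48.98
Total deductions = $48.98 + $24.49 + $97.96 + $110.21 + $48.98 = $330.62
Net pay = $4,898.20 − $330.62 = $4,567.58

$4,567.58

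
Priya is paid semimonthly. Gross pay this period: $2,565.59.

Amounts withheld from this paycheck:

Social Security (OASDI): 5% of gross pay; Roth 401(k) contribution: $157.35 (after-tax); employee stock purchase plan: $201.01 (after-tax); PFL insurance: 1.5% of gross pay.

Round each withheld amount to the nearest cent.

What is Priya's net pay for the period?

$2,040.47

Social Security (OASDI): $2,565.59 × 0.05 = $128.28
PFL insurance: $2,565.59 × 0.015 = $38.48
Roth 401(k) contribution: $157.35
Employee stock purchase plan: $201.01
Total deductions = $128.28 + $38.48 + $157.35 + $201.01 = $525.12
Net pay = $2,565.59 − $525.12 = $2,040.47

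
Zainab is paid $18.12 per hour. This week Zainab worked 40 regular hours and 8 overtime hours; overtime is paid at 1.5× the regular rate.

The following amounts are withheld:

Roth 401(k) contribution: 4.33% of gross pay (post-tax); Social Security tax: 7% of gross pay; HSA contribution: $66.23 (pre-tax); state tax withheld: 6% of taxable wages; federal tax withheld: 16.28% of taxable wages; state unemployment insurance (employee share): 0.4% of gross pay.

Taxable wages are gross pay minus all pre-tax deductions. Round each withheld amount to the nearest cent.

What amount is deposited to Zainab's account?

$570.31

Regular pay: 40 × $18.12 = $724.80
Overtime pay: 8 × $18.12 × 1.5 = $217.44
Gross pay = $724.80 + $217.44 = $942.24
HSA contribution: $66.23
Taxable wages = $942.24 − $66.23 = $876.01
State tax withheld: $876.01 × 0.06 = $52.56
Federal tax withheld: $876.01 × 0.1628 = $142.61
Social Security tax: $942.24 × 0.07 = $65.96
State unemployment insurance (employee share): $942.24 × 0.004 = $3.77
Roth 401(k) contribution: $942.24 × 0.0433 = $40.80
Total deductions = $66.23 + $52.56 + $142.61 + $65.96 + $3.77 + $40.80 = $371.93
Net pay = $942.24 − $371.93 = $570.31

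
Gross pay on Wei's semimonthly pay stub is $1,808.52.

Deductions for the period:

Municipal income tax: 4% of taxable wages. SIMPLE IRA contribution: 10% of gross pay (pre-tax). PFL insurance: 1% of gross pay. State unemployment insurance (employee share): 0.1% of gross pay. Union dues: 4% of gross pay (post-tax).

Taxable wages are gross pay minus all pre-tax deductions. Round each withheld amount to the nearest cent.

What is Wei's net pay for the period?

SIMPLE IRA contribution: $1,808.52 × 0.1 = $180.85
Taxable wages = $1,808.52 − $180.85 = $1,627.67
Municipal income tax: $1,627.67 × 0.04 = $65.11
PFL insurance: $1,808.52 × 0.01 = $18.09
State unemployment insurance (employee share): $1,808.52 × 0.001 = $1.81
Union dues: $1,808.52 × 0.04 = $72.34
Total deductions = $180.85 + $65.11 + $18.09 + $1.81 + $72.34 = $338.20
Net pay = $1,808.52 − $338.20 = $1,470.32

$1,470.32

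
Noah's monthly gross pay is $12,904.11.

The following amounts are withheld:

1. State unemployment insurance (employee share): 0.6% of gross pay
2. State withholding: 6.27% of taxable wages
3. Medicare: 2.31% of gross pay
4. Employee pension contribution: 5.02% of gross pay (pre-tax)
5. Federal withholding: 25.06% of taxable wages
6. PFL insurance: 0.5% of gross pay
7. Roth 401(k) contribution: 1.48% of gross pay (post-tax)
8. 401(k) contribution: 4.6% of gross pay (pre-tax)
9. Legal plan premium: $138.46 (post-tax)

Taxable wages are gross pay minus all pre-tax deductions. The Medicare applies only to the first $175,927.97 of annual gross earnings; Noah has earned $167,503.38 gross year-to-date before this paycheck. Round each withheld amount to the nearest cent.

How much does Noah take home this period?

Employee pension contribution: $12,904.11 × 0.0502 = $647.79
401(k) contribution: $12,904.11 × 0.046 = $593.59
Pre-tax total = $647.79 + $593.59 = $1,241.38
Taxable wages = $12,904.11 − $1,241.38 = $11,662.73
Federal withholding: $11,662.73 × 0.2506 = $2,922.68
State withholding: $11,662.73 × 0.0627 = $731.25
Medicare: only $175,927.97 − $167,503.38 = $8,424.59 of this check is subject → $8,424.59 × 0.0231 = $194.61
State unemployment insurance (employee share): $12,904.11 × 0.006 = $77.42
PFL insurance: $12,904.11 × 0.005 = $64.52
Roth 401(k) contribution: $12,904.11 × 0.0148 = $190.98
Legal plan premium: $138.46
Total deductions = $647.79 + $593.59 + $2,922.68 + $731.25 + $194.61 + $77.42 + $64.52 + $190.98 + $138.46 = $5,561.30
Net pay = $12,904.11 − $5,561.30 = $7,342.81

$7,342.81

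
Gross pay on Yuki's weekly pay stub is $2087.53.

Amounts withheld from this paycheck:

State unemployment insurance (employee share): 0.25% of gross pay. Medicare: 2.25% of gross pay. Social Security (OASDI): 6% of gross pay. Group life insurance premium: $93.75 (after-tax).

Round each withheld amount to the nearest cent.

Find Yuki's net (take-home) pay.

State unemployment insurance (employee share): $2087.53 × 0.0025 = $5.22
Medicare: $2087.53 × 0.0225 = $46.97
Social Security (OASDI): $2087.53 × 0.06 = $125.25
Group life insurance premium: $93.75
Total deductions = $5.22 + $46.97 + $125.25 + $93.75 = $271.19
Net pay = $2087.53 − $271.19 = $1816.34

$1816.34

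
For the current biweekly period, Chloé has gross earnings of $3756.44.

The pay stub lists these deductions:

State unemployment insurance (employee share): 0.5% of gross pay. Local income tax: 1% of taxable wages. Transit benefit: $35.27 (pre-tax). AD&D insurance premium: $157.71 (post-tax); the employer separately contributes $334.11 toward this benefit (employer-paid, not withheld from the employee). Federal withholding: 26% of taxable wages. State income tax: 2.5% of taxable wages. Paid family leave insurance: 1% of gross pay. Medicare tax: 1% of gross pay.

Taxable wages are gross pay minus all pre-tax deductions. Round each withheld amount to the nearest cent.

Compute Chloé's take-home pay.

Transit benefit: $35.27
Taxable wages = $3756.44 − $35.27 = $3721.17
State income tax: $3721.17 × 0.025 = $93.03
Local income tax: $3721.17 × 0.01 = $37.21
Federal withholding: $3721.17 × 0.26 = $967.50
State unemployment insurance (employee share): $3756.44 × 0.005 = $18.78
Medicare tax: $3756.44 × 0.01 = $37.56
Paid family leave insurance: $3756.44 × 0.01 = $37.56
AD&D insurance premium: $157.71
(Employer's $334.11 toward AD&D insurance premium is not withheld from the employee.)
Total deductions = $35.27 + $93.03 + $37.21 + $967.50 + $18.78 + $37.56 + $37.56 + $157.71 = $1384.62
Net pay = $3756.44 − $1384.62 = $2371.82

$2371.82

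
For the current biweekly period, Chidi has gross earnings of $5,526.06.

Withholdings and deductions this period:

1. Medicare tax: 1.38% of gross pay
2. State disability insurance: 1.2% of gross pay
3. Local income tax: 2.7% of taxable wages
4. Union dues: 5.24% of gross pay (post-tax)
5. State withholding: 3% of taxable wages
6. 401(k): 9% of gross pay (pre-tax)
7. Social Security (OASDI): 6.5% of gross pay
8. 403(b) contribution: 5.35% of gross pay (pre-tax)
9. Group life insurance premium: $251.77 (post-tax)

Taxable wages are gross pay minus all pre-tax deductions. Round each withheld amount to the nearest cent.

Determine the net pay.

$3,420.19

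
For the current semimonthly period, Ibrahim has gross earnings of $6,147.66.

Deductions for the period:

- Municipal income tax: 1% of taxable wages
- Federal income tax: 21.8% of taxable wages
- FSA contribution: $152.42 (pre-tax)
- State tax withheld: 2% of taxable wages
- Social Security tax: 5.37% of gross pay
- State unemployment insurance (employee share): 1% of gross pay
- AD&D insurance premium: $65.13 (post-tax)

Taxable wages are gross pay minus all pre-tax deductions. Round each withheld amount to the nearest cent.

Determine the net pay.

$4,051.69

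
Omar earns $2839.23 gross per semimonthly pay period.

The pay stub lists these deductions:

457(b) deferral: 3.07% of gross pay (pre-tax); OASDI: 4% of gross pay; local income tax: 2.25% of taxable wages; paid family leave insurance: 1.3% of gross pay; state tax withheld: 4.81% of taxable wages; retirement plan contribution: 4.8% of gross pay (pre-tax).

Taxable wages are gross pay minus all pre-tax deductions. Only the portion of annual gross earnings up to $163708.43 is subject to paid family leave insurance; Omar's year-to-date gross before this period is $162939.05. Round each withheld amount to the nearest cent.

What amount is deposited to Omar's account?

457(b) deferral: $2839.23 × 0.0307 = $87.16
Retirement plan contribution: $2839.23 × 0.048 = $136.28
Pre-tax total = $87.16 + $136.28 = $223.44
Taxable wages = $2839.23 − $223.44 = $2615.79
Local income tax: $2615.79 × 0.0225 = $58.86
State tax withheld: $2615.79 × 0.0481 = $125.82
OASDI: $2839.23 × 0.04 = $113.57
Paid family leave insurance: only $163708.43 − $162939.05 = $769.38 of this check is subject → $769.38 × 0.013 = $10.00
Total deductions = $87.16 + $136.28 + $58.86 + $125.82 + $113.57 + $10.00 = $531.69
Net pay = $2839.23 − $531.69 = $2307.54

$2307.54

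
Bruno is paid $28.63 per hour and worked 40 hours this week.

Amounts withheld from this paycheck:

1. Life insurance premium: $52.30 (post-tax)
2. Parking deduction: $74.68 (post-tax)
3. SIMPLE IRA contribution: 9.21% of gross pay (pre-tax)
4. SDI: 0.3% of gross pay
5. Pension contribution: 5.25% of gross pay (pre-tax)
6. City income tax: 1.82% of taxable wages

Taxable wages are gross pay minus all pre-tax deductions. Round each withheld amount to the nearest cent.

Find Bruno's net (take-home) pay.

$831.36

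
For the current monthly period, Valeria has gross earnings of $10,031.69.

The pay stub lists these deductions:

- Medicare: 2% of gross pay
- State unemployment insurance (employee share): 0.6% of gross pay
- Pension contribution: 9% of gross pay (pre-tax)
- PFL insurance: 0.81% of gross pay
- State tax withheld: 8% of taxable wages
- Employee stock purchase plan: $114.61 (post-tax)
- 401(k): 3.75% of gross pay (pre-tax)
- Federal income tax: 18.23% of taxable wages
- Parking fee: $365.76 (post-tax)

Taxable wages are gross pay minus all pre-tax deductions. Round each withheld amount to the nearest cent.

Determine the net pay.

$5,634.38

Pension contribution: $10,031.69 × 0.09 = $902.85
401(k): $10,031.69 × 0.0375 = $376.19
Pre-tax total = $902.85 + $376.19 = $1,279.04
Taxable wages = $10,031.69 − $1,279.04 = $8,752.65
State tax withheld: $8,752.65 × 0.08 = $700.21
Federal income tax: $8,752.65 × 0.1823 = $1,595.61
Medicare: $10,031.69 × 0.02 = $200.63
PFL insurance: $10,031.69 × 0.0081 = $81.26
State unemployment insurance (employee share): $10,031.69 × 0.006 = $60.19
Parking fee: $365.76
Employee stock purchase plan: $114.61
Total deductions = $902.85 + $376.19 + $700.21 + $1,595.61 + $200.63 + $81.26 + $60.19 + $365.76 + $114.61 = $4,397.31
Net pay = $10,031.69 − $4,397.31 = $5,634.38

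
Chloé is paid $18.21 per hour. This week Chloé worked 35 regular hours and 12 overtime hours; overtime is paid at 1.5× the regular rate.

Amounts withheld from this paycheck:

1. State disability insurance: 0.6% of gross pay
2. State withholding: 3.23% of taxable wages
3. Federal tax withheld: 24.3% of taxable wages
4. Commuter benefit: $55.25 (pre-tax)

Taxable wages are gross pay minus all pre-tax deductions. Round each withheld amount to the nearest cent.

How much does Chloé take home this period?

Regular pay: 35 × $18.21 = $637.35
Overtime pay: 12 × $18.21 × 1.5 = $327.78
Gross pay = $637.35 + $327.78 = $965.13
Commuter benefit: $55.25
Taxable wages = $965.13 − $55.25 = $909.88
State withholding: $909.88 × 0.0323 = $29.39
Federal tax withheld: $909.88 × 0.243 = $221.10
State disability insurance: $965.13 × 0.006 = $5.79
Total deductions = $55.25 + $29.39 + $221.10 + $5.79 = $311.53
Net pay = $965.13 − $311.53 = $653.60

$653.60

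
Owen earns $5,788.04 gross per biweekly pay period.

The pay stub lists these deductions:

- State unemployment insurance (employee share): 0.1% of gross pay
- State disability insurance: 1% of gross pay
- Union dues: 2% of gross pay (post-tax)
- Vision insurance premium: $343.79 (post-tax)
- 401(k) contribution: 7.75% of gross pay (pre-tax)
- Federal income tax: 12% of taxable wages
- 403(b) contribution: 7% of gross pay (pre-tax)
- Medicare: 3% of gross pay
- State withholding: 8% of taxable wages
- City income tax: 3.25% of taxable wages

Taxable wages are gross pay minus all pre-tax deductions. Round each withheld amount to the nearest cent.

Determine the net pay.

401(k) contribution: $5,788.04 × 0.0775 = $448.57
403(b) contribution: $5,788.04 × 0.07 = $405.16
Pre-tax total = $448.57 + $405.16 = $853.73
Taxable wages = $5,788.04 − $853.73 = $4,934.31
City income tax: $4,934.31 × 0.0325 = $160.37
Federal income tax: $4,934.31 × 0.12 = $592.12
State withholding: $4,934.31 × 0.08 = $394.74
Medicare: $5,788.04 × 0.03 = $173.64
State disability insurance: $5,788.04 × 0.01 = $57.88
State unemployment insurance (employee share): $5,788.04 × 0.001 = $5.79
Vision insurance premium: $343.79
Union dues: $5,788.04 × 0.02 = $115.76
Total deductions = $448.57 + $405.16 + $160.37 + $592.12 + $394.74 + $173.64 + $57.88 + $5.79 + $343.79 + $115.76 = $2,697.82
Net pay = $5,788.04 − $2,697.82 = $3,090.22

$3,090.22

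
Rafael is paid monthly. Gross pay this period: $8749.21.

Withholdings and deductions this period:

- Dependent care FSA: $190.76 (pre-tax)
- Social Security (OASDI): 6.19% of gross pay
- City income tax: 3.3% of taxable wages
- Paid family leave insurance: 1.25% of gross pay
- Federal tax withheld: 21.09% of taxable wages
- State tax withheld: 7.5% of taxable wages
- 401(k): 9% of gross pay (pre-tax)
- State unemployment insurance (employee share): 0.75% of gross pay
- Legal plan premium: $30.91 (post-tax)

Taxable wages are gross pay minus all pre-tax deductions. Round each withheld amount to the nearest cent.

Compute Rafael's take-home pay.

401(k): $8749.21 × 0.09 = $787.43
Dependent care FSA: $190.76
Pre-tax total = $787.43 + $190.76 = $978.19
Taxable wages = $8749.21 − $978.19 = $7771.02
City income tax: $7771.02 × 0.033 = $256.44
Federal tax withheld: $7771.02 × 0.2109 = $1638.91
State tax withheld: $7771.02 × 0.075 = $582.83
Paid family leave insurance: $8749.21 × 0.0125 = $109.37
State unemployment insurance (employee share): $8749.21 × 0.0075 = $65.62
Social Security (OASDI): $8749.21 × 0.0619 = $541.58
Legal plan premium: $30.91
Total deductions = $787.43 + $190.76 + $256.44 + $1638.91 + $582.83 + $109.37 + $65.62 + $541.58 + $30.91 = $4203.85
Net pay = $8749.21 − $4203.85 = $4545.36

$4545.36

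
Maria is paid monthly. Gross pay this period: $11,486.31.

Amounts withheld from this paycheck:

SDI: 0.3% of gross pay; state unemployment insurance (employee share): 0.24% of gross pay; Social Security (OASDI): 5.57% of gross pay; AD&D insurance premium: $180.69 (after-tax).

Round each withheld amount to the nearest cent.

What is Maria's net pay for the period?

$10,603.80

State unemployment insurance (employee share): $11,486.31 × 0.0024 = $27.57
Social Security (OASDI): $11,486.31 × 0.0557 = $639.79
SDI: $11,486.31 × 0.003 = $34.46
AD&D insurance premium: $180.69
Total deductions = $27.57 + $639.79 + $34.46 + $180.69 = $882.51
Net pay = $11,486.31 − $882.51 = $10,603.80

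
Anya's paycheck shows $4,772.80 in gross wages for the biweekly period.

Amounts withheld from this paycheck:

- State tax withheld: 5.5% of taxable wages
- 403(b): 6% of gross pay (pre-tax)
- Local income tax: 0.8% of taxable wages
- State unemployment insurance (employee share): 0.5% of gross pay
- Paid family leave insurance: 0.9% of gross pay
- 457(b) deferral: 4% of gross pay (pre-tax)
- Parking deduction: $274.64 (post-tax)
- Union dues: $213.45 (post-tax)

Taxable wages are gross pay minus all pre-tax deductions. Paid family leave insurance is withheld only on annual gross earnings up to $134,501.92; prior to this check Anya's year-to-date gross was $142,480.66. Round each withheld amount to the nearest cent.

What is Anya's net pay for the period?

457(b) deferral: $4,772.80 × 0.04 = $190.91
403(b): $4,772.80 × 0.06 = $286.37
Pre-tax total = $190.91 + $286.37 = $477.28
Taxable wages = $4,772.80 − $477.28 = $4,295.52
State tax withheld: $4,295.52 × 0.055 = $236.25
Local income tax: $4,295.52 × 0.008 = $34.36
Paid family leave insurance: annual cap $134,501.92 already reached (YTD $142,480.66), so $0.00
State unemployment insurance (employee share): $4,772.80 × 0.005 = $23.86
Union dues: $213.45
Parking deduction: $274.64
Total deductions = $190.91 + $286.37 + $236.25 + $34.36 + $0.00 + $23.86 + $213.45 + $274.64 = $1,259.84
Net pay = $4,772.80 − $1,259.84 = $3,512.96

$3,512.96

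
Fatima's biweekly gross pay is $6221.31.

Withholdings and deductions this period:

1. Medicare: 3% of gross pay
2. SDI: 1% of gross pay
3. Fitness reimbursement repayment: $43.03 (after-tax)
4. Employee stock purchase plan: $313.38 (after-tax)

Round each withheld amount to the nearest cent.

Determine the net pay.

$5616.05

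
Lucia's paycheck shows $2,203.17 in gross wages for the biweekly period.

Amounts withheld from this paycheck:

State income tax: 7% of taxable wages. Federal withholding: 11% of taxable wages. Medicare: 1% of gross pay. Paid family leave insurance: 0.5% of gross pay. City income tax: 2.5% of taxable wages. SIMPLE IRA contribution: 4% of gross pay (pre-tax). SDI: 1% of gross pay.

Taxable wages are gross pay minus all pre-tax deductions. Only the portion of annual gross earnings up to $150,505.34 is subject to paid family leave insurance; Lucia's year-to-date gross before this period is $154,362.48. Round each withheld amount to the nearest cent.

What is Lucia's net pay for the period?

$1,637.40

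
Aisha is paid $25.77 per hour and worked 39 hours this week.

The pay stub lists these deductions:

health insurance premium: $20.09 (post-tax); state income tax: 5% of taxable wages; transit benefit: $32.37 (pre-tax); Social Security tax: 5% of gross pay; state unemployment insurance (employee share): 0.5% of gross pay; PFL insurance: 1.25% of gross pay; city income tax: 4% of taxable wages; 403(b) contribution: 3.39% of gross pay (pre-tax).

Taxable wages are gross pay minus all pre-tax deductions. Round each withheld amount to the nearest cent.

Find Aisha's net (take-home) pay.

Gross pay: 39 × $25.77 = $1,005.03
Transit benefit: $32.37
403(b) contribution: $1,005.03 × 0.0339 = $34.07
Pre-tax total = $32.37 + $34.07 = $66.44
Taxable wages = $1,005.03 − $66.44 = $938.59
City income tax: $938.59 × 0.04 = $37.54
State income tax: $938.59 × 0.05 = $46.93
Social Security tax: $1,005.03 × 0.05 = $50.25
State unemployment insurance (employee share): $1,005.03 × 0.005 = $5.03
PFL insurance: $1,005.03 × 0.0125 = $12.56
Health insurance premium: $20.09
Total deductions = $32.37 + $34.07 + $37.54 + $46.93 + $50.25 + $5.03 + $12.56 + $20.09 = $238.84
Net pay = $1,005.03 − $238.84 = $766.19

$766.19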